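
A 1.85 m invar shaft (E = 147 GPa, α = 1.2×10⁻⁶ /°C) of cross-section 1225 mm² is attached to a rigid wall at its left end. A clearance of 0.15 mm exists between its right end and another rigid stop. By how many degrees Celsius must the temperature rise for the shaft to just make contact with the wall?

Contact occurs when the free expansion equals the gap: αΔT L = 0.15 mm.
So ΔT = g/(αL) = 0.15/(1.2×10⁻⁶ × 1850) = 67.57 °C.

ΔT ≈ 67.6 °C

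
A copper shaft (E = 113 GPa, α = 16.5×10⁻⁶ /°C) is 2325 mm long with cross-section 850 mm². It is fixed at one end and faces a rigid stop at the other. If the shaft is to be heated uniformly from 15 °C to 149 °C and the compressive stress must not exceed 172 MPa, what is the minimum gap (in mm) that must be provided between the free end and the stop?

g ≈ 1.6 mm

Free expansion if unrestrained: δ_free = αΔT L = 16.5×10⁻⁶ × 134 × 2325 = 5.141 mm.
At the allowable stress the elastic shortening the wall may impose is σL/E = 172 × 2325 / (113×10³) = 3.539 mm.
The gap must absorb the remainder: g_min = 5.141 − 3.539 = 1.602 mm.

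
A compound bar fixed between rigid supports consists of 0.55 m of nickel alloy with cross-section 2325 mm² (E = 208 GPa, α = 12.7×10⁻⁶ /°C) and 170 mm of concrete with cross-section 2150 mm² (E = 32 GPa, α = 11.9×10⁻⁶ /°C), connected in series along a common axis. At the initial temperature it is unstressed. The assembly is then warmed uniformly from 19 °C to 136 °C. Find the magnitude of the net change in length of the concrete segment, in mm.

|ΔL| ≈ 0.485 mm

Free thermal expansion of the whole bar: Σ αᵢΔT Lᵢ = 12.7×10⁻⁶×117×550 + 11.9×10⁻⁶×117×170 = 1.054 mm.
The walls prevent any net length change, so an axial force P (same in every segment) develops. Compatibility: P · Σ Lᵢ/(AᵢEᵢ) = δ_free.
The series flexibility is Σ Lᵢ/(AᵢEᵢ) = 550/(2325×208×10³) + 170/(2150×32×10³) = 3.608×10⁻⁶ mm/N.
P = 1.054 / 3.608×10⁻⁶ = 292100 N = 292.1 kN, compressive.
For the concrete segment, free thermal change = 11.9×10⁻⁶×117×170 = 0.2367 mm and elastic change from P = 292100×170/(2150×32×10³) = 0.7217 mm; these oppose, so the net change is 0.485 mm (segment shortens).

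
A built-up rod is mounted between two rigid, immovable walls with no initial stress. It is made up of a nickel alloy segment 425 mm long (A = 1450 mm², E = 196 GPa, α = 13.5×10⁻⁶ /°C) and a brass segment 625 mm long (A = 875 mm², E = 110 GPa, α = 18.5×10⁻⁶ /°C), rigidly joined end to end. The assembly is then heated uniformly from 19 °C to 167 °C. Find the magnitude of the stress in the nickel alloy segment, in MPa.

σ ≈ 221 MPa (compressive)

With the walls removed the bar would change length by δ_free = Σ αᵢΔT Lᵢ = 13.5×10⁻⁶×148×425 + 18.5×10⁻⁶×148×625 = 2.56 mm.
The walls prevent any net length change, so an axial force P (same in every segment) develops. Compatibility: P · Σ Lᵢ/(AᵢEᵢ) = δ_free.
The series flexibility is Σ Lᵢ/(AᵢEᵢ) = 425/(1450×196×10³) + 625/(875×110×10³) = 7.989×10⁻⁶ mm/N.
P = 2.56 / 7.989×10⁻⁶ = 320500 N = 320.5 kN, compressive.
σ_{nickel alloy} = P / A = 320500 / 1450 = 221 MPa.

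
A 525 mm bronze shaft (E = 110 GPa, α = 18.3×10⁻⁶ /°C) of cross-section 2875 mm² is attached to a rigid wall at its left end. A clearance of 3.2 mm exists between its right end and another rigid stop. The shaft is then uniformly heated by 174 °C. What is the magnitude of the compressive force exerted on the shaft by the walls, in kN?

P ≈ 0 kN

If the wall were absent the shaft would grow by αΔT L = 18.3×10⁻⁶ × 174 × 525 = 1.672 mm.
This is smaller than the 3.2 mm clearance, so the shaft expands freely without reaching the stop — the stress is zero.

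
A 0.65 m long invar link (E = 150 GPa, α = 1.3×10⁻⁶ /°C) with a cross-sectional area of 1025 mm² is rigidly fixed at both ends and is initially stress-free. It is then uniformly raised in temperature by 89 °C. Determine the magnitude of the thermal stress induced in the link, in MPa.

σ ≈ 17.4 MPa (compressive)

Because both ends are immovable the net strain is zero, and the suppressed thermal strain is αΔT = 1.3×10⁻⁶ × 89 = 115.7×10⁻⁶.
σ = EαΔT = 150×10³ × 1.3×10⁻⁶ × 89 = 17.35 MPa (compressive; the link is trying to expand).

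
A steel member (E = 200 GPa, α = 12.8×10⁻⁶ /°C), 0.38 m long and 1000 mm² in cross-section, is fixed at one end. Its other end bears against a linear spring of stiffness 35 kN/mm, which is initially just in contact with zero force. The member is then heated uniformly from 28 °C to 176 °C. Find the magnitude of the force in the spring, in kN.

P ≈ 23.6 kN

The unrestrained thermal change is αΔT L = 12.8×10⁻⁶ × 148 × 380 = 0.7199 mm.
Let P be the compressive force at the spring. The member shortens elastically by PL/(AE) and the spring compresses by P/k; together these equal δ_free.
So P = δ_free / [L/(AE) + 1/k] = 0.7199 / [ 380/(1000×200×10³) + 1/(35×10³) ].
P = 0.7199 / 3.047×10⁻⁵ = 23620 N.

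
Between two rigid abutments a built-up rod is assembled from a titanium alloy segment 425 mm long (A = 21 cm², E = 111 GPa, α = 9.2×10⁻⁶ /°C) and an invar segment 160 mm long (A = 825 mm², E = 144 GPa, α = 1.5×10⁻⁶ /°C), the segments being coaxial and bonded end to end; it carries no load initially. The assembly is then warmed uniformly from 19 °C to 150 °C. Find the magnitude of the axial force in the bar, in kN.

Free thermal expansion of the whole bar: Σ αᵢΔT Lᵢ = 9.2×10⁻⁶×131×425 + 1.5×10⁻⁶×131×160 = 0.5436 mm.
The rigid supports impose zero overall length change; the single axial force P common to all segments must satisfy P Σ Lᵢ/(AᵢEᵢ) = δ_free.
Σ Lᵢ/(AᵢEᵢ) = 425/(2100×111×10³) + 160/(825×144×10³) = 3.17×10⁻⁶ mm/N.
Hence P = δ_free / Σ(L/AE) = 0.5436/3.17×10⁻⁶ = 171.5 kN (compressive).

P ≈ 171 kN (compressive)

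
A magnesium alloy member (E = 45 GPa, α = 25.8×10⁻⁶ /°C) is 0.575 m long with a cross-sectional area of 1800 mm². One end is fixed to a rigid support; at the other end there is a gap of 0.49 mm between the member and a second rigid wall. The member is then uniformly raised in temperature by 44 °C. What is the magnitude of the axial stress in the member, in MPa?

Unrestrained expansion: δ_free = αΔT L = 25.8×10⁻⁶ × 44 × 575 = 0.6527 mm.
After closing the 0.49 mm clearance, 0.6527 − 0.49 = 0.1627 mm of expansion remains to be suppressed by the wall.
Compatibility: PL/(AE) = 0.1627 mm, so σ = P/A = E × (0.1627/575) = 12.74 MPa.

σ ≈ 12.7 MPa (compressive)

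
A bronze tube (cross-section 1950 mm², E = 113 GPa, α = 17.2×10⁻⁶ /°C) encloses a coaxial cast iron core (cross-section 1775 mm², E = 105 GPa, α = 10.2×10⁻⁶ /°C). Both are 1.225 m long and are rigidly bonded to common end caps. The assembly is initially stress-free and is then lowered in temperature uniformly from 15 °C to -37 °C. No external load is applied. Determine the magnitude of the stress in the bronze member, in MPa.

Equilibrium of a rigid end plate with no external load gives equal and opposite internal forces ±P in the two members. Since α_{bronze} > α_{cast iron}, cooling drives the bronze into tension and the cast iron into compression.
Equating the net (thermal + elastic) strains gives |α₁ − α₂|·ΔT = P·[1/(A₁E₁) + 1/(A₂E₂)].
|α₁ − α₂|·ΔT = 7×10⁻⁶ × 52 = 0.000364.
1/(A₁E₁) + 1/(A₂E₂) = 1/(1950×113×10³) + 1/(1775×105×10³) = 9.904×10⁻⁹ N⁻¹.
P = 0.000364 / 9.904×10⁻⁹ = 36750 N = 36.75 kN.
σ_{bronze} = P/A₁ = 36750/1950 = 18.85 MPa, tensile.

σ ≈ 18.8 MPa (tensile)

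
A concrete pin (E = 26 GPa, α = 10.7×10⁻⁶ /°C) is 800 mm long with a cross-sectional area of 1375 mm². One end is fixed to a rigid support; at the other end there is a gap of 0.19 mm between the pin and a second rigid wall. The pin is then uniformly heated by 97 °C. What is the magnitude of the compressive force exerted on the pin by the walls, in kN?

P ≈ 28.6 kN

Unrestrained expansion: δ_free = αΔT L = 10.7×10⁻⁶ × 97 × 800 = 0.8303 mm.
This exceeds the 0.19 mm gap, so the wall pushes back. The portion of expansion that must be recovered elastically is δ_free − gap = 0.8303 − 0.19 = 0.6403 mm.
That suppressed elongation corresponds to σ = E·Δ/L = 26×10³ × 0.6403/800 = 20.81 MPa.
P = σA = 20.81 × 1375 = 28.61 kN.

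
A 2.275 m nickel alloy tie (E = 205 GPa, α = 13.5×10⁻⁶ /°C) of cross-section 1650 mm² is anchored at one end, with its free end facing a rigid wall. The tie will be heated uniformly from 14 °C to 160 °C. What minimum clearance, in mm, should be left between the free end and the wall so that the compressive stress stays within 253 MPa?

With no wall the tie would lengthen by αΔT L = 13.5×10⁻⁶ × 146 × 2275 = 4.484 mm.
A stress of 253 MPa corresponds to the wall pushing the tie back by σL/E = 253×2275/(205×10³) = 2.808 mm.
So the gap has to take up the difference, g_min = δ_free − σL/E = 4.484 − 2.808 = 1.676 mm.

g ≈ 1.68 mm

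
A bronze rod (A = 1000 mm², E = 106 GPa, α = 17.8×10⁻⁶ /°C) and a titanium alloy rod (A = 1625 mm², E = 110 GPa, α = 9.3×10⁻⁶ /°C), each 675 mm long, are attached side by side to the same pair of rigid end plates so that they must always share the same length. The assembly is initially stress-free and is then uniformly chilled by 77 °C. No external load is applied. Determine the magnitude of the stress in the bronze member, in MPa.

Equilibrium of a rigid end plate with no external load gives equal and opposite internal forces ±P in the two members. Since α_{bronze} > α_{titanium alloy}, cooling drives the bronze into tension and the titanium alloy into compression.
Compatibility of the two members (thermal + elastic change equal): (α₁ − α₂)ΔT = P·[1/(A₁E₁) + 1/(A₂E₂)].
|α₁ − α₂|·ΔT = 8.5×10⁻⁶ × 77 = 0.0006545.
1/(A₁E₁) + 1/(A₂E₂) = 1/(1000×106×10³) + 1/(1625×110×10³) = 1.503×10⁻⁸ N⁻¹.
So P = 0.0006545 / 1.503×10⁻⁸ = 43.55 kN.
σ_{bronze} = P/A₁ = 43550/1000 = 43.55 MPa, tensile.

σ ≈ 43.6 MPa (tensile)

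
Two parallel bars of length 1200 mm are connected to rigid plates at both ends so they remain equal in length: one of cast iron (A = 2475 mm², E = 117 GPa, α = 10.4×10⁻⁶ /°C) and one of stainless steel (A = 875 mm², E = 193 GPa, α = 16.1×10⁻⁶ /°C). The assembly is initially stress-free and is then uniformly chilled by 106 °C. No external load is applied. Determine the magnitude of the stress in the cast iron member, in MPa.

σ ≈ 26 MPa (compressive)

Equilibrium of a rigid end plate with no external load gives equal and opposite internal forces ±P in the two members. Since α_{stainless steel} > α_{cast iron}, cooling drives the stainless steel into tension and the cast iron into compression.
Equating the net (thermal + elastic) strains gives |α₁ − α₂|·ΔT = P·[1/(A₁E₁) + 1/(A₂E₂)].
|α₁ − α₂|·ΔT = 5.7×10⁻⁶ × 106 = 0.0006042.
1/(A₁E₁) + 1/(A₂E₂) = 1/(2475×117×10³) + 1/(875×193×10³) = 9.375×10⁻⁹ N⁻¹.
So P = 0.0006042 / 9.375×10⁻⁹ = 64.45 kN.
σ_{cast iron} = P/A₁ = 64450/2475 = 26.04 MPa, compressive.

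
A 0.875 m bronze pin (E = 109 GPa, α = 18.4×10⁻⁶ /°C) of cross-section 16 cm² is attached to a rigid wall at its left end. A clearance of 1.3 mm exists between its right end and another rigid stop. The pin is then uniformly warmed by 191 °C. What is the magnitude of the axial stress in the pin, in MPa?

σ ≈ 221 MPa (compressive)

If the wall were absent the pin would grow by αΔT L = 18.4×10⁻⁶ × 191 × 875 = 3.075 mm.
The gap closes (δ_free > 1.3 mm) and the wall then resists a further 3.075 − 1.3 = 1.775 mm of expansion.
Compatibility: PL/(AE) = 1.775 mm, so σ = P/A = E × (1.775/875) = 221.1 MPa.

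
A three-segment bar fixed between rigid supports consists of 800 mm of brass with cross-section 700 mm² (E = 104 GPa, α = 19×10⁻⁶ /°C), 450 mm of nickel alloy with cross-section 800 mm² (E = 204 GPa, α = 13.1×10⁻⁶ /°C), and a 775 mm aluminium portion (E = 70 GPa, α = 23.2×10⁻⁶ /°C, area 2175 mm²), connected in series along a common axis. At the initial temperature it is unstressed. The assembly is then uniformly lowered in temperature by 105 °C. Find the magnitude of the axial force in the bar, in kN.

P ≈ 218 kN (tensile)

With the walls removed the bar would change length by δ_free = Σ αᵢΔT Lᵢ = 19×10⁻⁶×105×800 + 13.1×10⁻⁶×105×450 + 23.2×10⁻⁶×105×775 = 4.103 mm.
The rigid supports impose zero overall length change; the single axial force P common to all segments must satisfy P Σ Lᵢ/(AᵢEᵢ) = δ_free.
The series flexibility is Σ Lᵢ/(AᵢEᵢ) = 800/(700×104×10³) + 450/(800×204×10³) + 775/(2175×70×10³) = 1.884×10⁻⁵ mm/N.
So P = 4.103 / 1.884×10⁻⁵ = 217.8 kN, tensile.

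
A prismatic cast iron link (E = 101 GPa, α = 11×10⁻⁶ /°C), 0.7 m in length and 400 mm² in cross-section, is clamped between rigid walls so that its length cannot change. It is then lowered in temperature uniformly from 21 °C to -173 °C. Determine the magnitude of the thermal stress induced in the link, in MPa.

The supports are rigid, so the total axial strain is zero. The restrained thermal strain is ε = αΔT = 11×10⁻⁶ × 194 = 2134×10⁻⁶.
The stress required to suppress this strain is σ = Eε = 101×10³ × 2134×10⁻⁶ = 215.5 MPa, tensile since the link is trying to contract.

σ ≈ 216 MPa (tensile)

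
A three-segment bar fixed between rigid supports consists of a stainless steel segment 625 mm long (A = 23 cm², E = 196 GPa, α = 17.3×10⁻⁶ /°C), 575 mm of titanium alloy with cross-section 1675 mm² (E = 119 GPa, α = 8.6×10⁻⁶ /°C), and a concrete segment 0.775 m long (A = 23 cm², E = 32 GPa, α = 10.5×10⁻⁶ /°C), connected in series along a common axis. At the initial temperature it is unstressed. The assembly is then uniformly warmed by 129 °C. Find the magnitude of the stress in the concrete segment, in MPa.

σ ≈ 90.5 MPa (compressive)

With the walls removed the bar would change length by δ_free = Σ αᵢΔT Lᵢ = 17.3×10⁻⁶×129×625 + 8.6×10⁻⁶×129×575 + 10.5×10⁻⁶×129×775 = 3.082 mm.
Since the ends are fixed, an axial force P builds up, equal in every segment, with P · Σ Lᵢ/(AᵢEᵢ) = δ_free.
Σ Lᵢ/(AᵢEᵢ) = 625/(2300×196×10³) + 575/(1675×119×10³) + 775/(2300×32×10³) = 1.48×10⁻⁵ mm/N.
P = 3.082 / 1.48×10⁻⁵ = 208300 N = 208.3 kN, compressive.
σ_{concrete} = P / A = 208300 / 2300 = 90.55 MPa.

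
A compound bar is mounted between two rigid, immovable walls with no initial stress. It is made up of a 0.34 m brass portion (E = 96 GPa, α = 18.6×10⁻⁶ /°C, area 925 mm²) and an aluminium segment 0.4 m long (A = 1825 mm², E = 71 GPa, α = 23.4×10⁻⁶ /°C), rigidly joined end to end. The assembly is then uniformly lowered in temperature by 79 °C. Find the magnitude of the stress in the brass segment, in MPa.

σ ≈ 194 MPa (tensile)

With the walls removed the bar would change length by δ_free = Σ αᵢΔT Lᵢ = 18.6×10⁻⁶×79×340 + 23.4×10⁻⁶×79×400 = 1.239 mm.
Since the ends are fixed, an axial force P builds up, equal in every segment, with P · Σ Lᵢ/(AᵢEᵢ) = δ_free.
The series flexibility is Σ Lᵢ/(AᵢEᵢ) = 340/(925×96×10³) + 400/(1825×71×10³) = 6.916×10⁻⁶ mm/N.
So P = 1.239 / 6.916×10⁻⁶ = 179.2 kN, tensile.
σ_{brass} = P / A = 179200 / 925 = 193.7 MPa.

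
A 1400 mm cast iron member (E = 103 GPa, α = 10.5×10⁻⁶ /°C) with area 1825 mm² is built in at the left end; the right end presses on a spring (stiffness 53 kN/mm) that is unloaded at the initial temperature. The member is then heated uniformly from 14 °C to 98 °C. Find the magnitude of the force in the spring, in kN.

If the spring were absent the member would lengthen by αΔT L = 10.5×10⁻⁶ × 84 × 1400 = 1.235 mm.
With a force P in the spring, the elastic change of the member is PL/(AE) and that of the spring is P/k; compatibility requires their sum to equal δ_free.
So P = δ_free / [L/(AE) + 1/k] = 1.235 / [ 1400/(1825×103×10³) + 1/(53×10³) ].
P = 1.235 / 2.632×10⁻⁵ = 46920 N.

P ≈ 46.9 kN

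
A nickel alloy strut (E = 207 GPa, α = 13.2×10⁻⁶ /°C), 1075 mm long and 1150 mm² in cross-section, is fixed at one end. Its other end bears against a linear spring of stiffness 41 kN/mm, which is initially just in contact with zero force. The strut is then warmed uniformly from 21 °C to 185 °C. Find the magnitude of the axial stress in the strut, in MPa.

If the spring were absent the strut would lengthen by αΔT L = 13.2×10⁻⁶ × 164 × 1075 = 2.327 mm.
Let P be the compressive force at the spring. The strut shortens elastically by PL/(AE) and the spring compresses by P/k; together these equal δ_free.
P [ L/(AE) + 1/k ] = δ_free → P [ 1075/(1150×207×10³) + 1/(41×10³) ] = 2.327.
P = 2.327 / 2.891×10⁻⁵ = 80510 N.
σ = P/A = 80510/1150 = 70.01 MPa.

σ ≈ 70 MPa (compressive)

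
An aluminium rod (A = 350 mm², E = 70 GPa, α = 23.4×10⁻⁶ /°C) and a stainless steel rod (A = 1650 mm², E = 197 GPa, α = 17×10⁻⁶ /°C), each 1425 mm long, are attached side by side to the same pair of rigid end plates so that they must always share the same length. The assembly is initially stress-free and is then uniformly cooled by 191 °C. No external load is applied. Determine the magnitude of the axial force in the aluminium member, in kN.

The aluminium has the larger α, so on cooling it would change length more than the stainless steel if both were free. The rigid plates force a common final length, so the aluminium is put into tension and the stainless steel into compression, with equal and opposite forces P (no external load).
Setting the final lengths equal and cancelling L: (α₁ − α₂)ΔT = P/(A₁E₁) + P/(A₂E₂).
|α₁ − α₂|·ΔT = 6.4×10⁻⁶ × 191 = 0.001222.
1/(A₁E₁) + 1/(A₂E₂) = 1/(350×70×10³) + 1/(1650×197×10³) = 4.389×10⁻⁸ N⁻¹.
P = 0.001222 / 4.389×10⁻⁸ = 27850 N = 27.85 kN.

P ≈ 27.8 kN (tensile in the aluminium)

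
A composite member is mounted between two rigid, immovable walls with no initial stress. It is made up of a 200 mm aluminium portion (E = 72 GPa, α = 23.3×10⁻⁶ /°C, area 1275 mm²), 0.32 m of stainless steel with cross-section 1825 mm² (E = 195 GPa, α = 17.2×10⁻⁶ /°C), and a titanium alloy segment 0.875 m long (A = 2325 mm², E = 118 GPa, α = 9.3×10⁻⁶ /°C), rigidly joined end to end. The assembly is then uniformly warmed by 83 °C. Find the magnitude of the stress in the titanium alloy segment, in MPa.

Free thermal expansion of the whole bar: Σ αᵢΔT Lᵢ = 23.3×10⁻⁶×83×200 + 17.2×10⁻⁶×83×320 + 9.3×10⁻⁶×83×875 = 1.519 mm.
The rigid supports impose zero overall length change; the single axial force P common to all segments must satisfy P Σ Lᵢ/(AᵢEᵢ) = δ_free.
Σ Lᵢ/(AᵢEᵢ) = 200/(1275×72×10³) + 320/(1825×195×10³) + 875/(2325×118×10³) = 6.267×10⁻⁶ mm/N.
So P = 1.519 / 6.267×10⁻⁶ = 242.4 kN, compressive.
σ_{titanium alloy} = P / A = 242400 / 2325 = 104.2 MPa.

σ ≈ 104 MPa (compressive)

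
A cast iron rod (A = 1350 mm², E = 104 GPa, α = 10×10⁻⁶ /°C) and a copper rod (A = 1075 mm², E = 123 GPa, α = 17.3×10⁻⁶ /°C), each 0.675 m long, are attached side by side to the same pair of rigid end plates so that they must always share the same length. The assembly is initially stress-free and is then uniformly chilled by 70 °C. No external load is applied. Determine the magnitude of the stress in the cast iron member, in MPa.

σ ≈ 25.8 MPa (compressive)

Equilibrium of a rigid end plate with no external load gives equal and opposite internal forces ±P in the two members. Since α_{copper} > α_{cast iron}, cooling drives the copper into tension and the cast iron into compression.
Equating the net (thermal + elastic) strains gives |α₁ − α₂|·ΔT = P·[1/(A₁E₁) + 1/(A₂E₂)].
|α₁ − α₂|·ΔT = 7.3×10⁻⁶ × 70 = 0.000511.
1/(A₁E₁) + 1/(A₂E₂) = 1/(1350×104×10³) + 1/(1075×123×10³) = 1.469×10⁻⁸ N⁻¹.
So P = 0.000511 / 1.469×10⁻⁸ = 34.8 kN.
σ_{cast iron} = P/A₁ = 34800/1350 = 25.78 MPa, compressive.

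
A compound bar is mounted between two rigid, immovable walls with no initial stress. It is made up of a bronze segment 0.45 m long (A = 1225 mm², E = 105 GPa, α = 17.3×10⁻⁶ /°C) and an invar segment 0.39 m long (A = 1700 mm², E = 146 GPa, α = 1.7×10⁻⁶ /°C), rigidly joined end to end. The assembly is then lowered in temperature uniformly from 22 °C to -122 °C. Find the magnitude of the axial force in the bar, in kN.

P ≈ 240 kN (tensile)

If the supports were absent, the total length change would be Σ αᵢΔT Lᵢ = 17.3×10⁻⁶×144×450 + 1.7×10⁻⁶×144×390 = 1.217 mm.
Since the ends are fixed, an axial force P builds up, equal in every segment, with P · Σ Lᵢ/(AᵢEᵢ) = δ_free.
Σ Lᵢ/(AᵢEᵢ) = 450/(1225×105×10³) + 390/(1700×146×10³) = 5.07×10⁻⁶ mm/N.
Hence P = δ_free / Σ(L/AE) = 1.217/5.07×10⁻⁶ = 240 kN (tensile).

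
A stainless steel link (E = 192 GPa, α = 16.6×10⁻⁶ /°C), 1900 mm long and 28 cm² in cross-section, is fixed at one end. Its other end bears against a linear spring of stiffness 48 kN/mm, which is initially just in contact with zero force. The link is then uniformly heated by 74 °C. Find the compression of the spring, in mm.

Free thermal expansion: δ_free = αΔT L = 16.6×10⁻⁶ × 74 × 1900 = 2.334 mm.
Let P be the compressive force at the spring. The link shortens elastically by PL/(AE) and the spring compresses by P/k; together these equal δ_free.
P [ L/(AE) + 1/k ] = δ_free → P [ 1900/(2800×192×10³) + 1/(48×10³) ] = 2.334.
P = 2.334 / 2.437×10⁻⁵ = 95780 N.
Spring compression = P/k = 95780/(48×10³) = 1.995 mm.

δ ≈ 2 mm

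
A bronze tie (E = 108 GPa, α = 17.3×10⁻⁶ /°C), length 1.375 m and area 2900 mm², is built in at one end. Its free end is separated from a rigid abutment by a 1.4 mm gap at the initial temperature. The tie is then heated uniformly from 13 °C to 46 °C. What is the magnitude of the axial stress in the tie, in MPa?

Free thermal elongation = αΔT L = 17.3×10⁻⁶ × 33 × 1375 = 0.785 mm.
Since δ_free = 0.785 mm is less than the 1.4 mm gap, the tie never touches the wall. No axial force develops.

σ ≈ 0 MPa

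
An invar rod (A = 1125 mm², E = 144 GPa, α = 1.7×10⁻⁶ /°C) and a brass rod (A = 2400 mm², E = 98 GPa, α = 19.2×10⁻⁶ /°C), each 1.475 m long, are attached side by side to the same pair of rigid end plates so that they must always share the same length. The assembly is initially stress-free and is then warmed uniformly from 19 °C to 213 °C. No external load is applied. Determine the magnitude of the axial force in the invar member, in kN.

P ≈ 326 kN (tensile in the invar)

Both members must finish at the same length. With the larger α, the brass tends to over-expand; the plates restrain it, putting the brass in compression and the invar in tension. With no external load the two internal forces are equal and opposite, magnitude P.
Equating the net (thermal + elastic) strains gives |α₁ − α₂|·ΔT = P·[1/(A₁E₁) + 1/(A₂E₂)].
|α₁ − α₂|·ΔT = 17.5×10⁻⁶ × 194 = 0.003395.
1/(A₁E₁) + 1/(A₂E₂) = 1/(1125×144×10³) + 1/(2400×98×10³) = 1.042×10⁻⁸ N⁻¹.
P = 0.003395 / 1.042×10⁻⁸ = 325700 N = 325.7 kN.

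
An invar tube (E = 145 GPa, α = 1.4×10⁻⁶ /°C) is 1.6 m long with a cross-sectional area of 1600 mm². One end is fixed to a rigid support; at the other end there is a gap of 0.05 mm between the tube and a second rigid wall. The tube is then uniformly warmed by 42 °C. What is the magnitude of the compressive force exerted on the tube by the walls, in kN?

P ≈ 6.39 kN

Free thermal elongation = αΔT L = 1.4×10⁻⁶ × 42 × 1600 = 0.09408 mm.
After closing the 0.05 mm clearance, 0.09408 − 0.05 = 0.04408 mm of expansion remains to be suppressed by the wall.
Compatibility: PL/(AE) = 0.04408 mm, so σ = P/A = E × (0.04408/1600) = 3.995 MPa.
Force on the wall = σA = 3.995 × 1600 mm² = 6.392 kN.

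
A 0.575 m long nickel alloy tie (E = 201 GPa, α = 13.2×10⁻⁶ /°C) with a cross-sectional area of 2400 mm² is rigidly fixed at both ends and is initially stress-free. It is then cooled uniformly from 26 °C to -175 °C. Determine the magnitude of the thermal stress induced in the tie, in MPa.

The supports are rigid, so the total axial strain is zero. The restrained thermal strain is ε = αΔT = 13.2×10⁻⁶ × 201 = 2653.2×10⁻⁶.
The stress required to suppress this strain is σ = Eε = 201×10³ × 2653.2×10⁻⁶ = 533.3 MPa, tensile since the tie is trying to contract.

σ ≈ 533 MPa (tensile)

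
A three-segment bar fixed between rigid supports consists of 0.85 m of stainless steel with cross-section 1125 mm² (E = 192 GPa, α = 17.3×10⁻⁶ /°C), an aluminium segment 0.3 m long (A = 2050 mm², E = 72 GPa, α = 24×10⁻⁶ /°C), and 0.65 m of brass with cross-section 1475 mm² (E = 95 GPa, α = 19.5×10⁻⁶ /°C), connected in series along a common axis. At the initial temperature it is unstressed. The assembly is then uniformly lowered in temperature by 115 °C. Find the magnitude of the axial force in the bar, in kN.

P ≈ 375 kN (tensile)

Free thermal contraction of the whole bar: Σ αᵢΔT Lᵢ = 17.3×10⁻⁶×115×850 + 24×10⁻⁶×115×300 + 19.5×10⁻⁶×115×650 = 3.977 mm.
The walls prevent any net length change, so an axial force P (same in every segment) develops. Compatibility: P · Σ Lᵢ/(AᵢEᵢ) = δ_free.
Σ Lᵢ/(AᵢEᵢ) = 850/(1125×192×10³) + 300/(2050×72×10³) + 650/(1475×95×10³) = 1.061×10⁻⁵ mm/N.
P = 3.977 / 1.061×10⁻⁵ = 374900 N = 374.9 kN, tensile.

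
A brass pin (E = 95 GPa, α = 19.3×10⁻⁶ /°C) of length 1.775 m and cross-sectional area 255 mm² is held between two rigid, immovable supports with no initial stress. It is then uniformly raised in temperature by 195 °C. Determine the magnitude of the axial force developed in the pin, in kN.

P ≈ 91.2 kN (compressive)

The ends cannot move, so σ = EαΔT = 95×10³ × 19.3×10⁻⁶ × 195 = 357.5 MPa.
Then P = σA = 357.5 × 255 mm² = 91.17 kN, compressive.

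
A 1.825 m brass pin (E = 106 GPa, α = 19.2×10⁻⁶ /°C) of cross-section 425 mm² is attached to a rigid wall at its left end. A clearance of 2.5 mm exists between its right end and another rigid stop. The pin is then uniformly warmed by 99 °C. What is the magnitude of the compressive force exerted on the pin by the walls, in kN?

P ≈ 23.9 kN

If the wall were absent the pin would grow by αΔT L = 19.2×10⁻⁶ × 99 × 1825 = 3.469 mm.
This exceeds the 2.5 mm gap, so the wall pushes back. The portion of expansion that must be recovered elastically is δ_free − gap = 3.469 − 2.5 = 0.969 mm.
So σ = E(δ_free − g)/L = 106×10³ × 0.969/1825 = 56.28 MPa.
Force on the wall = σA = 56.28 × 425 mm² = 23.92 kN.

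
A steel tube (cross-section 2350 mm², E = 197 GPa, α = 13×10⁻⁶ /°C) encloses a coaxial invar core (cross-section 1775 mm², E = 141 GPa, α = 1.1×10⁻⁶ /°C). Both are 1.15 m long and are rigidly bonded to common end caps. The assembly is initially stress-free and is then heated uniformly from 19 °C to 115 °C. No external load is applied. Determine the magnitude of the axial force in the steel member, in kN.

The steel has the larger α, so on heating it would change length more than the invar if both were free. The rigid plates force a common final length, so the steel is put into compression and the invar into tension, with equal and opposite forces P (no external load).
Equating the net (thermal + elastic) strains gives |α₁ − α₂|·ΔT = P·[1/(A₁E₁) + 1/(A₂E₂)].
|α₁ − α₂|·ΔT = 11.9×10⁻⁶ × 96 = 0.001142.
1/(A₁E₁) + 1/(A₂E₂) = 1/(2350×197×10³) + 1/(1775×141×10³) = 6.156×10⁻⁹ N⁻¹.
So P = 0.001142 / 6.156×10⁻⁹ = 185.6 kN.

P ≈ 186 kN (compressive in the steel)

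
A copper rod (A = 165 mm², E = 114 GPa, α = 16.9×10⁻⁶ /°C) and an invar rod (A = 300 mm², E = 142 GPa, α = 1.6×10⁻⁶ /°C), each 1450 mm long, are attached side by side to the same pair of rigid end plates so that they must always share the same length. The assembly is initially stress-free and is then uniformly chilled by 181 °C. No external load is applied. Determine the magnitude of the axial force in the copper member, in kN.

Equilibrium of a rigid end plate with no external load gives equal and opposite internal forces ±P in the two members. Since α_{copper} > α_{invar}, cooling drives the copper into tension and the invar into compression.
Equating the net (thermal + elastic) strains gives |α₁ − α₂|·ΔT = P·[1/(A₁E₁) + 1/(A₂E₂)].
|α₁ − α₂|·ΔT = 15.3×10⁻⁶ × 181 = 0.002769.
1/(A₁E₁) + 1/(A₂E₂) = 1/(165×114×10³) + 1/(300×142×10³) = 7.664×10⁻⁸ N⁻¹.
So P = 0.002769 / 7.664×10⁻⁸ = 36.14 kN.

P ≈ 36.1 kN (tensile in the copper)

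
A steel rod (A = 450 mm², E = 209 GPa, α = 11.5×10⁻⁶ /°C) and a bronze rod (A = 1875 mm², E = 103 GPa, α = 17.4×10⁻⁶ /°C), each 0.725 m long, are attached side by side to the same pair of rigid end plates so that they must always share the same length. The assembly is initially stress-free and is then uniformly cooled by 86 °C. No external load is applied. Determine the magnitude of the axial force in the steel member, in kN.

P ≈ 32.1 kN (compressive in the steel)

Equilibrium of a rigid end plate with no external load gives equal and opposite internal forces ±P in the two members. Since α_{bronze} > α_{steel}, cooling drives the bronze into tension and the steel into compression.
Setting the final lengths equal and cancelling L: (α₁ − α₂)ΔT = P/(A₁E₁) + P/(A₂E₂).
|α₁ − α₂|·ΔT = 5.9×10⁻⁶ × 86 = 0.0005074.
1/(A₁E₁) + 1/(A₂E₂) = 1/(450×209×10³) + 1/(1875×103×10³) = 1.581×10⁻⁸ N⁻¹.
So P = 0.0005074 / 1.581×10⁻⁸ = 32.09 kN.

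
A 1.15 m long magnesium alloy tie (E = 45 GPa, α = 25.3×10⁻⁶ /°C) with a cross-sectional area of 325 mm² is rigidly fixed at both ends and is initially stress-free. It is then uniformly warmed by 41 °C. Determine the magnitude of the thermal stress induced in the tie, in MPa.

σ ≈ 46.7 MPa (compressive)

With length fixed, the mechanical strain must cancel the thermal strain αΔT = 25.3×10⁻⁶ × 41 = 1037.3×10⁻⁶.
σ = EαΔT = 45×10³ × 25.3×10⁻⁶ × 41 = 46.68 MPa (compressive; the tie is trying to expand).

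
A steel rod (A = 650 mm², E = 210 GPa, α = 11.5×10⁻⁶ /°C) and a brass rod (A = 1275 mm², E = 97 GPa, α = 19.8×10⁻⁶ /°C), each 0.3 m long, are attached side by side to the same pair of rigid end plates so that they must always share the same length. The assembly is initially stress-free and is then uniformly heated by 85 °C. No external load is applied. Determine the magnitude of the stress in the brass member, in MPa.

σ ≈ 35.9 MPa (compressive)

Equilibrium of a rigid end plate with no external load gives equal and opposite internal forces ±P in the two members. Since α_{brass} > α_{steel}, heating drives the brass into compression and the steel into tension.
Setting the final lengths equal and cancelling L: (α₁ − α₂)ΔT = P/(A₁E₁) + P/(A₂E₂).
|α₁ − α₂|·ΔT = 8.3×10⁻⁶ × 85 = 0.0007055.
1/(A₁E₁) + 1/(A₂E₂) = 1/(650×210×10³) + 1/(1275×97×10³) = 1.541×10⁻⁸ N⁻¹.
So P = 0.0007055 / 1.541×10⁻⁸ = 45.78 kN.
σ_{brass} = P/A₂ = 45780/1275 = 35.9 MPa, compressive.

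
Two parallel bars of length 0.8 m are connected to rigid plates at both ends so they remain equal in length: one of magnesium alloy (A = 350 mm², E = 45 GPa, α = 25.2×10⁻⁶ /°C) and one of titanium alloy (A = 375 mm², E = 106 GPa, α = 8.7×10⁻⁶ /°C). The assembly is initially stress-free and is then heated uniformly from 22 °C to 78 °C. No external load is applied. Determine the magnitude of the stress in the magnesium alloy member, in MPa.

σ ≈ 29.8 MPa (compressive)

Equilibrium of a rigid end plate with no external load gives equal and opposite internal forces ±P in the two members. Since α_{magnesium alloy} > α_{titanium alloy}, heating drives the magnesium alloy into compression and the titanium alloy into tension.
Compatibility of the two members (thermal + elastic change equal): (α₁ − α₂)ΔT = P·[1/(A₁E₁) + 1/(A₂E₂)].
|α₁ − α₂|·ΔT = 16.5×10⁻⁶ × 56 = 0.000924.
1/(A₁E₁) + 1/(A₂E₂) = 1/(350×45×10³) + 1/(375×106×10³) = 8.865×10⁻⁸ N⁻¹.
P = 0.000924 / 8.865×10⁻⁸ = 10420 N = 10.42 kN.
σ_{magnesium alloy} = P/A₁ = 10420/350 = 29.78 MPa, compressive.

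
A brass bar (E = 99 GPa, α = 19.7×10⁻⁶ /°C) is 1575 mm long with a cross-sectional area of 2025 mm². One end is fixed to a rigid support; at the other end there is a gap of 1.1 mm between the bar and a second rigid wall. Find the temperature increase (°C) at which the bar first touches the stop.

The gap closes when αΔT L = 1.1 mm, since the bar is still unstressed at that instant.
ΔT = 1.1 / (19.7×10⁻⁶ × 1575) = 35.45 °C.

ΔT ≈ 35.5 °C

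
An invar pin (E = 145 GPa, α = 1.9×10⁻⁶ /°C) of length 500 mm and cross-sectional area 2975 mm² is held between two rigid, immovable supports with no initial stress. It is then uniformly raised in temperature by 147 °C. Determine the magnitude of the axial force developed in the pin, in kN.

With zero net strain, σ = E·αΔT = 145 GPa × 1.9×10⁻⁶ × 147 = 40.5 MPa.
Then P = σA = 40.5 × 2975 mm² = 120.5 kN, compressive.

P ≈ 120 kN (compressive)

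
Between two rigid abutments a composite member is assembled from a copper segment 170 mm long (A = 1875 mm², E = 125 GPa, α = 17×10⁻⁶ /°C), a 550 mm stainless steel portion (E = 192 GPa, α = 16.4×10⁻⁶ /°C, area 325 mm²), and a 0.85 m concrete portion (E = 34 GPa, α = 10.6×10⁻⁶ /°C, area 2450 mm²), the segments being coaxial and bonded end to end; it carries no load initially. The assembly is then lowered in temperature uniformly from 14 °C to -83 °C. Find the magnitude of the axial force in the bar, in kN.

With the walls removed the bar would change length by δ_free = Σ αᵢΔT Lᵢ = 17×10⁻⁶×97×170 + 16.4×10⁻⁶×97×550 + 10.6×10⁻⁶×97×850 = 2.029 mm.
Since the ends are fixed, an axial force P builds up, equal in every segment, with P · Σ Lᵢ/(AᵢEᵢ) = δ_free.
Σ Lᵢ/(AᵢEᵢ) = 170/(1875×125×10³) + 550/(325×192×10³) + 850/(2450×34×10³) = 1.974×10⁻⁵ mm/N.
Hence P = δ_free / Σ(L/AE) = 2.029/1.974×10⁻⁵ = 102.8 kN (tensile).

P ≈ 103 kN (tensile)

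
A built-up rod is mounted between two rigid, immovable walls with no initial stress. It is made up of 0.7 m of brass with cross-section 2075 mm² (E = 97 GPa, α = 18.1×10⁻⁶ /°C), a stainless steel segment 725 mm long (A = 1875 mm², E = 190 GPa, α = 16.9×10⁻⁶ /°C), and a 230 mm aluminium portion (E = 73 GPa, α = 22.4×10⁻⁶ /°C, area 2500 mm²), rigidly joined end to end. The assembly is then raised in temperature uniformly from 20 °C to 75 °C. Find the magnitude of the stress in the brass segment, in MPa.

σ ≈ 118 MPa (compressive)

Free thermal expansion of the whole bar: Σ αᵢΔT Lᵢ = 18.1×10⁻⁶×55×700 + 16.9×10⁻⁶×55×725 + 22.4×10⁻⁶×55×230 = 1.654 mm.
Since the ends are fixed, an axial force P builds up, equal in every segment, with P · Σ Lᵢ/(AᵢEᵢ) = δ_free.
The series flexibility is Σ Lᵢ/(AᵢEᵢ) = 700/(2075×97×10³) + 725/(1875×190×10³) + 230/(2500×73×10³) = 6.773×10⁻⁶ mm/N.
Hence P = δ_free / Σ(L/AE) = 1.654/6.773×10⁻⁶ = 244.2 kN (compressive).
σ_{brass} = P / A = 244200 / 2075 = 117.7 MPa.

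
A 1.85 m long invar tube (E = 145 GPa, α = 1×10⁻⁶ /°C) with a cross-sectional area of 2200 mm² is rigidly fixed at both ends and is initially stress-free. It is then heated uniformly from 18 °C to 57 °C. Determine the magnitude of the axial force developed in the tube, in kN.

P ≈ 12.4 kN (compressive)

The ends cannot move, so σ = EαΔT = 145×10³ × 1×10⁻⁶ × 39 = 5.655 MPa.
Then P = σA = 5.655 × 2200 mm² = 12.44 kN, compressive.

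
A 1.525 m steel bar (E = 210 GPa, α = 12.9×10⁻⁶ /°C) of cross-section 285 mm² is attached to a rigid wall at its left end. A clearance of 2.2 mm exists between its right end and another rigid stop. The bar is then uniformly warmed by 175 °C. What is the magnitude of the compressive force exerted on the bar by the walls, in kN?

P ≈ 48.8 kN

Unrestrained expansion: δ_free = αΔT L = 12.9×10⁻⁶ × 175 × 1525 = 3.443 mm.
The gap closes (δ_free > 2.2 mm) and the wall then resists a further 3.443 − 2.2 = 1.243 mm of expansion.
That suppressed elongation corresponds to σ = E·Δ/L = 210×10³ × 1.243/1525 = 171.1 MPa.
Force on the wall = σA = 171.1 × 285 mm² = 48.77 kN.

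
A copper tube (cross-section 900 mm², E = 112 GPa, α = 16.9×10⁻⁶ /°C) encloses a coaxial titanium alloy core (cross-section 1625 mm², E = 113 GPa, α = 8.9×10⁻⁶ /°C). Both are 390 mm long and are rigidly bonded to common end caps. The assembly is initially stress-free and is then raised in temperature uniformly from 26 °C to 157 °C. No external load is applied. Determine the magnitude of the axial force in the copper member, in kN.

P ≈ 68.2 kN (compressive in the copper)

The copper has the larger α, so on heating it would change length more than the titanium alloy if both were free. The rigid plates force a common final length, so the copper is put into compression and the titanium alloy into tension, with equal and opposite forces P (no external load).
Equating the net (thermal + elastic) strains gives |α₁ − α₂|·ΔT = P·[1/(A₁E₁) + 1/(A₂E₂)].
|α₁ − α₂|·ΔT = 8×10⁻⁶ × 131 = 0.001048.
1/(A₁E₁) + 1/(A₂E₂) = 1/(900×112×10³) + 1/(1625×113×10³) = 1.537×10⁻⁸ N⁻¹.
So P = 0.001048 / 1.537×10⁻⁸ = 68.2 kN.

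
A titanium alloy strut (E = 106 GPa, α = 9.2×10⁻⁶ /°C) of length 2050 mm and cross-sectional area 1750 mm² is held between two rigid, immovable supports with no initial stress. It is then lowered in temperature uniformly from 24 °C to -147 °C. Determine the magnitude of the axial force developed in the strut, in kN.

P ≈ 292 kN (tensile)

Full restraint means ε = 0, so the stress is σ = EαΔT = 106×10³ × 9.2×10⁻⁶ × 171 = 166.8 MPa.
Then P = σA = 166.8 × 1750 mm² = 291.8 kN, tensile.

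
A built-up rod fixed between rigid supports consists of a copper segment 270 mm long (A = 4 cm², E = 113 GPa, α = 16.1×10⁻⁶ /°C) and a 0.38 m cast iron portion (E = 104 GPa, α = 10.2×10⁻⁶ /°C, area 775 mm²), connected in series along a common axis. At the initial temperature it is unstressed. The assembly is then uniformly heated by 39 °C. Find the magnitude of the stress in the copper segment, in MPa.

With the walls removed the bar would change length by δ_free = Σ αᵢΔT Lᵢ = 16.1×10⁻⁶×39×270 + 10.2×10⁻⁶×39×380 = 0.3207 mm.
The walls prevent any net length change, so an axial force P (same in every segment) develops. Compatibility: P · Σ Lᵢ/(AᵢEᵢ) = δ_free.
The series flexibility is Σ Lᵢ/(AᵢEᵢ) = 270/(400×113×10³) + 380/(775×104×10³) = 1.069×10⁻⁵ mm/N.
So P = 0.3207 / 1.069×10⁻⁵ = 30.01 kN, compressive.
σ_{copper} = P / A = 30010 / 400 = 75.01 MPa.

σ ≈ 75 MPa (compressive)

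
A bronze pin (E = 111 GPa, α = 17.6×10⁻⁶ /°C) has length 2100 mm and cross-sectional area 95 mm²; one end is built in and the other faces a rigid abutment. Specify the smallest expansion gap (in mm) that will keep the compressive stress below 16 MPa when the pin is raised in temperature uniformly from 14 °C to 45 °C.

Free expansion if unrestrained: δ_free = αΔT L = 17.6×10⁻⁶ × 31 × 2100 = 1.146 mm.
At the allowable stress the elastic shortening the wall may impose is σL/E = 16 × 2100 / (111×10³) = 0.3027 mm.
The gap must absorb the remainder: g_min = 1.146 − 0.3027 = 0.8431 mm.

g ≈ 0.843 mm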